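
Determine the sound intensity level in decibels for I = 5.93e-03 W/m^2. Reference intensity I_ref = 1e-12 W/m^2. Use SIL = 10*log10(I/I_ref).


I / I_ref = 5.93e-03 / 1e-12 = 5.93e+09
SIL = 10 * log10(5.93e+09) = 97.731 dB


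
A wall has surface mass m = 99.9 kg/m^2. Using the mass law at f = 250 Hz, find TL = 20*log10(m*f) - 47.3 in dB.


m * f = 99.9 * 250 = 24975
20*log10(24975) = 87.9501 dB
TL = 87.9501 - 47.3 = 40.65 dB


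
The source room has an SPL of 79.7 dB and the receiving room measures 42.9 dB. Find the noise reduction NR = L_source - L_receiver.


NR = L_source - L_receiver (difference between source and receiving room levels)
NR = 79.7 - 42.9 = 36.8 dB


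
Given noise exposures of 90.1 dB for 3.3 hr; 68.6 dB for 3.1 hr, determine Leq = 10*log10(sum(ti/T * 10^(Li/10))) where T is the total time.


T_total = 3.3 + 3.1 = 6.4 hr
(3.3/6.4) * 10^(90.1/10) = 5.27635e+08
(3.1/6.4) * 10^(68.6/10) = 3.50899e+06
Sum = 5.27635e+08 + 3.50899e+06 = 5.31144e+08
Leq = 10*log10(5.31144e+08) = 87.252 dB


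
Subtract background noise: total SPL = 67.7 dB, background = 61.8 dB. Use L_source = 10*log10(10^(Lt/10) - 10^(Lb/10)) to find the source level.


10^(67.7/10) = 5.88844e+06
10^(61.8/10) = 1.51356e+06
Difference = 5.88844e+06 - 1.51356e+06 = 4.37488e+06
L_source = 10*log10(4.37488e+06) = 66.41 dB


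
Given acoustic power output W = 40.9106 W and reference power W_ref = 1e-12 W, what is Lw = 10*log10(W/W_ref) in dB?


W / W_ref = 40.9106 / 1e-12 = 4.09106e+13
Lw = 10 * log10(4.09106e+13) = 136.12 dB


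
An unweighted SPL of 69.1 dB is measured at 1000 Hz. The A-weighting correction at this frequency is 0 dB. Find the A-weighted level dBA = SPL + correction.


A-weighting table: 1000 Hz -> 0 dB correction
SPL_A = SPL + correction = 69.1 + (0) = 69.1 dBA


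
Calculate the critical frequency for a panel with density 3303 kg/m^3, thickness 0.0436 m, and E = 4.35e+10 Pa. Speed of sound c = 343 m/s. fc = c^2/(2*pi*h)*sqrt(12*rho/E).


12*rho/E = 12*3303/4.35e+10 = 9.11172e-07
sqrt(12*rho/E) = sqrt(9.11172e-07) = 0.000954553
c^2/(2*pi*h) = 343^2/(2*pi*0.0436) = 429459
fc = 429459 * 0.000954553 = 409.94 Hz


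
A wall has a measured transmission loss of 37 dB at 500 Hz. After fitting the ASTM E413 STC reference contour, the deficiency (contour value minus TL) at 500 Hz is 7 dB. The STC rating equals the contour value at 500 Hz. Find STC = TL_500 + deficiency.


By ASTM E413, STC = value of the fitted reference contour at 500 Hz.
Contour value at 500 Hz = TL_500 + deficiency = 37 + 7 = 44
STC = 44


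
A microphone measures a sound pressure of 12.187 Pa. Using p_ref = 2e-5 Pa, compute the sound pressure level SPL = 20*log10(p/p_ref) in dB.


p / p_ref = 12.187 / 2e-5 = 609350
SPL = 20 * log10(609350) = 115.7 dB


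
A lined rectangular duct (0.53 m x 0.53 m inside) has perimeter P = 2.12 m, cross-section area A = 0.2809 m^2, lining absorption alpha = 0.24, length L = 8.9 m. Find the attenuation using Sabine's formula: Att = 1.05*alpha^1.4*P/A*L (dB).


alpha^1.4 = 0.24^1.4 = 0.135611
Attenuation rate = 1.05 * alpha^1.4 * P / A
= 1.05 * 0.135611 * 2.12 / 0.2809 = 1.07465 dB/m
Total Att = 1.07465 * 8.9 = 9.5644 dB


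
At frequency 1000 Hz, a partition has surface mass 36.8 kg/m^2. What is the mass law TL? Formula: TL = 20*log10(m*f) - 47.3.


m * f = 36.8 * 1000 = 36800
20*log10(36800) = 91.317 dB
TL = 91.317 - 47.3 = 44.017 dB


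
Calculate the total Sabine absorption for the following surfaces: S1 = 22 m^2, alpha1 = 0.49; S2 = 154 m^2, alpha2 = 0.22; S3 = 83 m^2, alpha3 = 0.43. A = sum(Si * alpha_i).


22 * 0.49 = 10.78
154 * 0.22 = 33.88
83 * 0.43 = 35.69
A_total = 10.78 + 33.88 + 35.69 = 80.35 m^2


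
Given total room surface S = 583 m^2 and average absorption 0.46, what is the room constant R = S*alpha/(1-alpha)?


R = 583 * 0.46 / (1 - 0.46) = 496.63 m^2


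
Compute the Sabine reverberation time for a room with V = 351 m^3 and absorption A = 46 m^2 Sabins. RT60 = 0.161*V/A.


RT60 = 0.161 * 351 / 46 = 1.2285 s


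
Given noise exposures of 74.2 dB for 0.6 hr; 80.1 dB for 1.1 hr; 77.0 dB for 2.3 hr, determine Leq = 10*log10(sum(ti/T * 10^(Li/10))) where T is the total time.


T_total = 0.6 + 1.1 + 2.3 = 4.0 hr
(0.6/4.0) * 10^(74.2/10) = 3.9454e+06
(1.1/4.0) * 10^(80.1/10) = 2.81406e+07
(2.3/4.0) * 10^(77.0/10) = 2.88183e+07
Sum = 3.9454e+06 + 2.81406e+07 + 2.88183e+07 = 6.09043e+07
Leq = 10*log10(6.09043e+07) = 77.846 dB


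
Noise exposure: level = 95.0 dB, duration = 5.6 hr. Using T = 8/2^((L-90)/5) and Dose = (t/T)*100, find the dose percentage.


T_allowed = 8 / 2^((95.0 - 90)/5) = 4 hr
Dose = 5.6 / 4 * 100 = 140 %


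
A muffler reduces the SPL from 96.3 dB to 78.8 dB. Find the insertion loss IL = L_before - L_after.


Insertion loss = SPL without muffler - SPL with muffler
IL = 96.3 - 78.8 = 17.5 dB


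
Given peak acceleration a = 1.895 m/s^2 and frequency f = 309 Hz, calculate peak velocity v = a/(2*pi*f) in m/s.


omega = 2*pi*f = 2*pi*309 = 1941.5 rad/s
v = a / omega = 1.895 / 1941.5 = 0.00097605 m/s


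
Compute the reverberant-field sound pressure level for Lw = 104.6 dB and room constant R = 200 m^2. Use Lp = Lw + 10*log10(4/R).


4/R = 4/200 = 0.02
Lp = 104.6 + 10*log10(0.02) = 87.61 dB


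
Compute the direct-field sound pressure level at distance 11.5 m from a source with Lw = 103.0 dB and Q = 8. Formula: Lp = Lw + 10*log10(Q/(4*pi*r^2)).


4*pi*r^2 = 4*pi*11.5^2 = 1661.9 m^2
Q / (4*pi*r^2) = 8 / 1661.9 = 0.00481377
Lp = 103.0 + 10*log10(0.00481377) = 79.825 dB


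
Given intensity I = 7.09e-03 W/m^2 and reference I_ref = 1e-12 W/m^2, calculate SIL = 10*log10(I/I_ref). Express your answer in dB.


I / I_ref = 7.09e-03 / 1e-12 = 7.09e+09
SIL = 10 * log10(7.09e+09) = 98.506 dB


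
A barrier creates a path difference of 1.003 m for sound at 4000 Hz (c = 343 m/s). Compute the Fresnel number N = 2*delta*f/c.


N = 2*delta*f/c = 2*delta/lambda, where lambda = c/f
lambda = 343 / 4000 = 0.08575 m
N = 2 * 1.003 / 0.08575 = 23.394


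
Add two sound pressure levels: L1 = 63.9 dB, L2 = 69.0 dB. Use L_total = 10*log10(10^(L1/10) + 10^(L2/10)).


10^(63.9/10) = 2.45471e+06
10^(69.0/10) = 7.94328e+06
Sum = 2.45471e+06 + 7.94328e+06 = 1.0398e+07
L_total = 10*log10(1.0398e+07) = 70.169 dB


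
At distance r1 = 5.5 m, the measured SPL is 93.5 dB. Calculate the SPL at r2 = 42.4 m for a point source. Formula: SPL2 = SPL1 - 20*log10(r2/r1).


r2/r1 = 42.4/5.5 = 7.70909
Correction = 20*log10(7.70909) = 17.7401 dB
SPL2 = 93.5 - 17.7401 = 75.76 dB


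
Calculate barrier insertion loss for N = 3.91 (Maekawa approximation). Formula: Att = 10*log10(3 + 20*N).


3 + 20*N = 3 + 20*3.91 = 81.2
Att = 10*log10(81.2) = 19.096 dB


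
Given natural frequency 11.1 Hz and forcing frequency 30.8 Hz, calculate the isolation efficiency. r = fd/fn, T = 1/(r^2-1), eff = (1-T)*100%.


r = 30.8 / 11.1 = 2.77477
r^2 - 1 = 2.77477^2 - 1 = 6.69935
T = 1/6.69935 = 0.149268
Efficiency = (1 - 0.149268)*100 = 85.073 %


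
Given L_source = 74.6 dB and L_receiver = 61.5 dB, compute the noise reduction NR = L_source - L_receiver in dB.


NR = L_source - L_receiver (difference between source and receiving room levels)
NR = 74.6 - 61.5 = 13.1 dB


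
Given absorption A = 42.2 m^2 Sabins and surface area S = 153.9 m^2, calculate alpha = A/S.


Absorption coefficient = absorbed power / incident power
alpha = A / S = 42.2 / 153.9 = 0.2742


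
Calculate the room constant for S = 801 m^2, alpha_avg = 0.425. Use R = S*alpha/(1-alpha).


R = 801 * 0.425 / (1 - 0.425) = 592.04 m^2


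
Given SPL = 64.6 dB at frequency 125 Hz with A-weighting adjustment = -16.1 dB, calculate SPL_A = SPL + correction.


A-weighting table: 125 Hz -> -16.1 dB correction
SPL_A = SPL + correction = 64.6 + (-16.1) = 48.5 dBA


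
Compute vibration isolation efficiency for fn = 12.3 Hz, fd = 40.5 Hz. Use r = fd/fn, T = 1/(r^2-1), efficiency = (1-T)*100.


r = 40.5 / 12.3 = 3.29268
r^2 - 1 = 3.29268^2 - 1 = 9.84174
T = 1/9.84174 = 0.101608
Efficiency = (1 - 0.101608)*100 = 89.839 %


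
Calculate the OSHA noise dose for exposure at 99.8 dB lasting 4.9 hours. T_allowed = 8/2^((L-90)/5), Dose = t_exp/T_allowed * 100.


T_allowed = 8 / 2^((99.8 - 90)/5) = 2.05623 hr
Dose = 4.9 / 2.05623 * 100 = 238.3 %


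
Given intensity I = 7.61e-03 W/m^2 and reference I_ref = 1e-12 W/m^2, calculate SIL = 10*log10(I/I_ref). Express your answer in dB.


I / I_ref = 7.61e-03 / 1e-12 = 7.61e+09
SIL = 10 * log10(7.61e+09) = 98.814 dB


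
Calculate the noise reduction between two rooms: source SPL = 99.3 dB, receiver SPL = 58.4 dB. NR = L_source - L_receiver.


NR = L_source - L_receiver (difference between source and receiving room levels)
NR = 99.3 - 58.4 = 40.9 dB


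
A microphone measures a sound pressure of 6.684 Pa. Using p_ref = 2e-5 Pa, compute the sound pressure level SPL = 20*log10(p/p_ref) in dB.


p / p_ref = 6.684 / 2e-5 = 334200
SPL = 20 * log10(334200) = 110.48 dB


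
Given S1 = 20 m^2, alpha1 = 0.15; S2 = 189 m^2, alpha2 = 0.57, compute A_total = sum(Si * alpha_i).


20 * 0.15 = 3
189 * 0.57 = 107.73
A_total = 3 + 107.73 = 110.73 m^2


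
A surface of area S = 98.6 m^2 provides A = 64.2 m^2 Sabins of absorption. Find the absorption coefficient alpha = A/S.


Absorption coefficient = absorbed power / incident power
alpha = A / S = 64.2 / 98.6 = 0.65112


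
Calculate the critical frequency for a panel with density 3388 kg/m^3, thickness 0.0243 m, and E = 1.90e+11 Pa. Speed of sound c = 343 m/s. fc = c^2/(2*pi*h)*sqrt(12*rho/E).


12*rho/E = 12*3388/1.90e+11 = 2.13979e-07
sqrt(12*rho/E) = sqrt(2.13979e-07) = 0.000462579
c^2/(2*pi*h) = 343^2/(2*pi*0.0243) = 770552
fc = 770552 * 0.000462579 = 356.44 Hz


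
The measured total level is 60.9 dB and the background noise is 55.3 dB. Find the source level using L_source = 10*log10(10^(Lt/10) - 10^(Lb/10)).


10^(60.9/10) = 1.23027e+06
10^(55.3/10) = 338844
Difference = 1.23027e+06 - 338844 = 891426
L_source = 10*log10(891426) = 59.501 dB


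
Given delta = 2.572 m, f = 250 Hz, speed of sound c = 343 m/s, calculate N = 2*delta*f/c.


N = 2*delta*f/c = 2*delta/lambda, where lambda = c/f
lambda = 343 / 250 = 1.372 m
N = 2 * 2.572 / 1.372 = 3.7493


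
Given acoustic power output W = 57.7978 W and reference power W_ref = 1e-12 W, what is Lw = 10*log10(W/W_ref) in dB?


W / W_ref = 57.7978 / 1e-12 = 5.77978e+13
Lw = 10 * log10(5.77978e+13) = 137.62 dB


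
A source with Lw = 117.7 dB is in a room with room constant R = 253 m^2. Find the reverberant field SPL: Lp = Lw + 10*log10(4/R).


4/R = 4/253 = 0.0158103
Lp = 117.7 + 10*log10(0.0158103) = 99.689 dB


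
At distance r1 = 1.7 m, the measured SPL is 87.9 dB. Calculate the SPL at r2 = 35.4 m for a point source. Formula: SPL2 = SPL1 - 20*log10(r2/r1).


r2/r1 = 35.4/1.7 = 20.8235
Correction = 20*log10(20.8235) = 26.3711 dB
SPL2 = 87.9 - 26.3711 = 61.529 dB


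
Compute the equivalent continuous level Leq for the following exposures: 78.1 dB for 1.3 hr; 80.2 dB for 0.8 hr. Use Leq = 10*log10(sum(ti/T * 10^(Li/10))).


T_total = 1.3 + 0.8 = 2.1 hr
(1.3/2.1) * 10^(78.1/10) = 3.99691e+07
(0.8/2.1) * 10^(80.2/10) = 3.98906e+07
Sum = 3.99691e+07 + 3.98906e+07 = 7.98597e+07
Leq = 10*log10(7.98597e+07) = 79.023 dB


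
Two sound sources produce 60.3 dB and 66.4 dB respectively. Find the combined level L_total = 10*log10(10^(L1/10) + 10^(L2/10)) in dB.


10^(60.3/10) = 1.07152e+06
10^(66.4/10) = 4.36516e+06
Sum = 1.07152e+06 + 4.36516e+06 = 5.43668e+06
L_total = 10*log10(5.43668e+06) = 67.353 dB


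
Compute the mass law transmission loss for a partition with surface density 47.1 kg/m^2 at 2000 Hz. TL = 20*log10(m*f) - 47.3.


m * f = 47.1 * 2000 = 94200
20*log10(94200) = 99.481 dB
TL = 99.481 - 47.3 = 52.181 dB


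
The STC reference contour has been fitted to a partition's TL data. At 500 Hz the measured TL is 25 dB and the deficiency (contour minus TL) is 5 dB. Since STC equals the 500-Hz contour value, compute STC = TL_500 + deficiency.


By ASTM E413, STC = value of the fitted reference contour at 500 Hz.
Contour value at 500 Hz = TL_500 + deficiency = 25 + 5 = 30
STC = 30


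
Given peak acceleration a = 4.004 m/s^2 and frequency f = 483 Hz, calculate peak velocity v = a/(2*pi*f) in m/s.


omega = 2*pi*f = 2*pi*483 = 3034.78 rad/s
v = a / omega = 4.004 / 3034.78 = 0.0013194 m/s


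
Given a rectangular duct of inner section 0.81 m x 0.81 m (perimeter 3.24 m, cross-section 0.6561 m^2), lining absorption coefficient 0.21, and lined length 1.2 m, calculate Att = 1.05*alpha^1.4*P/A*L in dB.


alpha^1.4 = 0.21^1.4 = 0.112488
Attenuation rate = 1.05 * alpha^1.4 * P / A
= 1.05 * 0.112488 * 3.24 / 0.6561 = 0.583271 dB/m
Total Att = 0.583271 * 1.2 = 0.69993 dB


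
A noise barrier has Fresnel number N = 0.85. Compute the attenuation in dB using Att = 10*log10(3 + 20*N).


3 + 20*N = 3 + 20*0.85 = 20
Att = 10*log10(20) = 13.01 dB


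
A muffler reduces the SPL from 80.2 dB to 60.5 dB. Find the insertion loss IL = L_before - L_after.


Insertion loss = SPL without muffler - SPL with muffler
IL = 80.2 - 60.5 = 19.7 dB


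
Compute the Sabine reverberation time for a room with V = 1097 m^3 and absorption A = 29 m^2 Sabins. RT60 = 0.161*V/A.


RT60 = 0.161 * 1097 / 29 = 6.0902 s


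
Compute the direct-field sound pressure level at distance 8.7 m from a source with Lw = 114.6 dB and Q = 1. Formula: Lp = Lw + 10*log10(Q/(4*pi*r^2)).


4*pi*r^2 = 4*pi*8.7^2 = 951.149 m^2
Q / (4*pi*r^2) = 1 / 951.149 = 0.00105136
Lp = 114.6 + 10*log10(0.00105136) = 84.818 dB


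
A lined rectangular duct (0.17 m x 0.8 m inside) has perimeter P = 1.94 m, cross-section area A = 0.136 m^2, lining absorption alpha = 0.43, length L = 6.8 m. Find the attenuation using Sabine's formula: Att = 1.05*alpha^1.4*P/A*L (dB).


alpha^1.4 = 0.43^1.4 = 0.3068
Attenuation rate = 1.05 * alpha^1.4 * P / A
= 1.05 * 0.3068 * 1.94 / 0.136 = 4.59523 dB/m
Total Att = 4.59523 * 6.8 = 31.248 dB


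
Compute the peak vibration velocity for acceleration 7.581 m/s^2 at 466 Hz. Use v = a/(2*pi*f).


omega = 2*pi*f = 2*pi*466 = 2927.96 rad/s
v = a / omega = 7.581 / 2927.96 = 0.0025892 m/s


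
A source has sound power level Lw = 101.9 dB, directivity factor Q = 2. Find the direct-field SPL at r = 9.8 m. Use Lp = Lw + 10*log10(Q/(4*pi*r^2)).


4*pi*r^2 = 4*pi*9.8^2 = 1206.87 m^2
Q / (4*pi*r^2) = 2 / 1206.87 = 0.00165718
Lp = 101.9 + 10*log10(0.00165718) = 74.094 dB


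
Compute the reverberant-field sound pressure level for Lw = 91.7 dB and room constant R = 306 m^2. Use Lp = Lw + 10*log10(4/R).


4/R = 4/306 = 0.0130719
Lp = 91.7 + 10*log10(0.0130719) = 72.863 dB


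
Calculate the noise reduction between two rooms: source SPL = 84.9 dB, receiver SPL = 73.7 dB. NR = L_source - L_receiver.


NR = L_source - L_receiver (difference between source and receiving room levels)
NR = 84.9 - 73.7 = 11.2 dB


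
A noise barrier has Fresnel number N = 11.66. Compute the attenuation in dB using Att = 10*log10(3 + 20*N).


3 + 20*N = 3 + 20*11.66 = 236.2
Att = 10*log10(236.2) = 23.733 dB


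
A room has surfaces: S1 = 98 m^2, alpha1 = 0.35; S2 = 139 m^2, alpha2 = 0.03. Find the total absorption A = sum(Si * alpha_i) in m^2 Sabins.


98 * 0.35 = 34.3
139 * 0.03 = 4.17
A_total = 34.3 + 4.17 = 38.47 m^2


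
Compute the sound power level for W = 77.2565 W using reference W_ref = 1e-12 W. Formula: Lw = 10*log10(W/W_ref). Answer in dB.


W / W_ref = 77.2565 / 1e-12 = 7.72565e+13
Lw = 10 * log10(7.72565e+13) = 138.88 dB


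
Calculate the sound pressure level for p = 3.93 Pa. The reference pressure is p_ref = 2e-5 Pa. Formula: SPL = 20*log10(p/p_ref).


p / p_ref = 3.93 / 2e-5 = 196500
SPL = 20 * log10(196500) = 105.87 dB


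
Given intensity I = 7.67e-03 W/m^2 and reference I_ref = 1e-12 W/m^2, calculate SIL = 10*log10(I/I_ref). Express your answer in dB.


I / I_ref = 7.67e-03 / 1e-12 = 7.67e+09
SIL = 10 * log10(7.67e+09) = 98.848 dB


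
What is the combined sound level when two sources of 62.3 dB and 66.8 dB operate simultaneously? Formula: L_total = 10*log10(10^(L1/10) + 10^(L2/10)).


10^(62.3/10) = 1.69824e+06
10^(66.8/10) = 4.7863e+06
Sum = 1.69824e+06 + 4.7863e+06 = 6.48454e+06
L_total = 10*log10(6.48454e+06) = 68.119 dB


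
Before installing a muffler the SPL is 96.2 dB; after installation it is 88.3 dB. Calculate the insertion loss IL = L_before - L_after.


Insertion loss = SPL without muffler - SPL with muffler
IL = 96.2 - 88.3 = 7.9 dB


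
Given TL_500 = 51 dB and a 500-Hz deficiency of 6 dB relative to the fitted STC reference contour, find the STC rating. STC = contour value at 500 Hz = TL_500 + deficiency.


By ASTM E413, STC = value of the fitted reference contour at 500 Hz.
Contour value at 500 Hz = TL_500 + deficiency = 51 + 6 = 57
STC = 57


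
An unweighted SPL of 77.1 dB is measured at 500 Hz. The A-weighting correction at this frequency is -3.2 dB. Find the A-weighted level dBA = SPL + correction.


A-weighting table: 500 Hz -> -3.2 dB correction
SPL_A = SPL + correction = 77.1 + (-3.2) = 73.9 dBA


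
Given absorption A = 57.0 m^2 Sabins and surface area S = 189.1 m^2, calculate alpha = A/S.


Absorption coefficient = absorbed power / incident power
alpha = A / S = 57.0 / 189.1 = 0.30143


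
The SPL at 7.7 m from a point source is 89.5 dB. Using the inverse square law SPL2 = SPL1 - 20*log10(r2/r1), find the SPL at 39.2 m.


r2/r1 = 39.2/7.7 = 5.09091
Correction = 20*log10(5.09091) = 14.1359 dB
SPL2 = 89.5 - 14.1359 = 75.364 dB


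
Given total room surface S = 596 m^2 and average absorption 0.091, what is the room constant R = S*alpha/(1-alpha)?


R = 596 * 0.091 / (1 - 0.091) = 59.666 m^2


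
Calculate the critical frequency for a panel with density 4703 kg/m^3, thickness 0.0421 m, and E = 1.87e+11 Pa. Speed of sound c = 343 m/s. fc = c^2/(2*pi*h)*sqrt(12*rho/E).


12*rho/E = 12*4703/1.87e+11 = 3.01797e-07
sqrt(12*rho/E) = sqrt(3.01797e-07) = 0.000549361
c^2/(2*pi*h) = 343^2/(2*pi*0.0421) = 444761
fc = 444761 * 0.000549361 = 244.33 Hz


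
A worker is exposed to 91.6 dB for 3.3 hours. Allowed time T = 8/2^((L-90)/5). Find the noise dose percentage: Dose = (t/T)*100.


T_allowed = 8 / 2^((91.6 - 90)/5) = 6.40856 hr
Dose = 3.3 / 6.40856 * 100 = 51.494 %


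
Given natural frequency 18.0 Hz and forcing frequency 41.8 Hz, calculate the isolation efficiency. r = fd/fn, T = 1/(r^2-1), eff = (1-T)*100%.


r = 41.8 / 18.0 = 2.32222
r^2 - 1 = 2.32222^2 - 1 = 4.39271
T = 1/4.39271 = 0.22765
Efficiency = (1 - 0.22765)*100 = 77.235 %


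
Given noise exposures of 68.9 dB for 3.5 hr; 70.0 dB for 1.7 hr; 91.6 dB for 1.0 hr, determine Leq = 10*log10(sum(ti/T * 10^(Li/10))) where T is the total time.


T_total = 3.5 + 1.7 + 1.0 = 6.2 hr
(3.5/6.2) * 10^(68.9/10) = 4.38204e+06
(1.7/6.2) * 10^(70.0/10) = 2.74194e+06
(1.0/6.2) * 10^(91.6/10) = 2.33135e+08
Sum = 4.38204e+06 + 2.74194e+06 + 2.33135e+08 = 2.40259e+08
Leq = 10*log10(2.40259e+08) = 83.807 dB


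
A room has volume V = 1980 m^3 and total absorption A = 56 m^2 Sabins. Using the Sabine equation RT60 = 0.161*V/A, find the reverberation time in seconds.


RT60 = 0.161 * 1980 / 56 = 5.6925 s


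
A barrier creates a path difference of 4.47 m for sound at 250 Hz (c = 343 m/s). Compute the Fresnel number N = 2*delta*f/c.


N = 2*delta*f/c = 2*delta/lambda, where lambda = c/f
lambda = 343 / 250 = 1.372 m
N = 2 * 4.47 / 1.372 = 6.516


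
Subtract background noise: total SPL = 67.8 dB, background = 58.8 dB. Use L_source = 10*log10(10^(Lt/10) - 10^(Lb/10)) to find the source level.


10^(67.8/10) = 6.0256e+06
10^(58.8/10) = 758578
Difference = 6.0256e+06 - 758578 = 5.26702e+06
L_source = 10*log10(5.26702e+06) = 67.216 dB


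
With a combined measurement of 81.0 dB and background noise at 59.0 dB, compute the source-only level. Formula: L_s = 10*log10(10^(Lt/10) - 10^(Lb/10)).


10^(81.0/10) = 1.25893e+08
10^(59.0/10) = 794328
Difference = 1.25893e+08 - 794328 = 1.25099e+08
L_source = 10*log10(1.25099e+08) = 80.973 dB


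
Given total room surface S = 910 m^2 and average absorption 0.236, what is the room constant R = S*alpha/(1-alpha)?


R = 910 * 0.236 / (1 - 0.236) = 281.1 m^2


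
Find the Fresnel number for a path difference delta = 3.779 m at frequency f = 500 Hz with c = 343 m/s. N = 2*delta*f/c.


N = 2*delta*f/c = 2*delta/lambda, where lambda = c/f
lambda = 343 / 500 = 0.686 m
N = 2 * 3.779 / 0.686 = 11.017


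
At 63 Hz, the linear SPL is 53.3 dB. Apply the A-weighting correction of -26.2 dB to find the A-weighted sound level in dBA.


A-weighting table: 63 Hz -> -26.2 dB correction
SPL_A = SPL + correction = 53.3 + (-26.2) = 27.1 dBA


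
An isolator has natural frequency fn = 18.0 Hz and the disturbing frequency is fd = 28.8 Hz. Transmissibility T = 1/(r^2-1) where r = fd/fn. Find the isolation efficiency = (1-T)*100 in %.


r = 28.8 / 18.0 = 1.6
r^2 - 1 = 1.6^2 - 1 = 1.56
T = 1/1.56 = 0.641026
Efficiency = (1 - 0.641026)*100 = 35.897 %


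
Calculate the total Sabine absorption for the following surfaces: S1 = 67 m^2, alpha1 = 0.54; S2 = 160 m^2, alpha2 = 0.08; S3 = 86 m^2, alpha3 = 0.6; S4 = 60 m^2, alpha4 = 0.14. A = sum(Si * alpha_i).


67 * 0.54 = 36.18
160 * 0.08 = 12.8
86 * 0.6 = 51.6
60 * 0.14 = 8.4
A_total = 36.18 + 12.8 + 51.6 + 8.4 = 108.98 m^2


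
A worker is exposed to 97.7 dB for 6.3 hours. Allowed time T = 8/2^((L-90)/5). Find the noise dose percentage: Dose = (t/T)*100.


T_allowed = 8 / 2^((97.7 - 90)/5) = 2.75108 hr
Dose = 6.3 / 2.75108 * 100 = 229 %


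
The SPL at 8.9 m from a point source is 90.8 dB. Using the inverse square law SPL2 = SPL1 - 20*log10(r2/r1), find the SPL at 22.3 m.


r2/r1 = 22.3/8.9 = 2.50562
Correction = 20*log10(2.50562) = 7.9783 dB
SPL2 = 90.8 - 7.9783 = 82.822 dB


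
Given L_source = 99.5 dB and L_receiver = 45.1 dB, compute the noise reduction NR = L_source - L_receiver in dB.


NR = L_source - L_receiver (difference between source and receiving room levels)
NR = 99.5 - 45.1 = 54.4 dB


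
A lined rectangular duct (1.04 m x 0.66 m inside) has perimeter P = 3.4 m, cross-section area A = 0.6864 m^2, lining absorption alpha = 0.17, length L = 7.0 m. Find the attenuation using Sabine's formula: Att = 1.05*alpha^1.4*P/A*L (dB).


alpha^1.4 = 0.17^1.4 = 0.0836813
Attenuation rate = 1.05 * alpha^1.4 * P / A
= 1.05 * 0.0836813 * 3.4 / 0.6864 = 0.435231 dB/m
Total Att = 0.435231 * 7.0 = 3.0466 dB


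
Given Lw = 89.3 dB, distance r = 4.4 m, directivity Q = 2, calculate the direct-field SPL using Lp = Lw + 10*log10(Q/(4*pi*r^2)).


4*pi*r^2 = 4*pi*4.4^2 = 243.285 m^2
Q / (4*pi*r^2) = 2 / 243.285 = 0.00822081
Lp = 89.3 + 10*log10(0.00822081) = 68.449 dB


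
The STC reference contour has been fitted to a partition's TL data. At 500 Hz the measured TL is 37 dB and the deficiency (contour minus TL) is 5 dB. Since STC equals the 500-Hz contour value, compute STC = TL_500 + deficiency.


By ASTM E413, STC = value of the fitted reference contour at 500 Hz.
Contour value at 500 Hz = TL_500 + deficiency = 37 + 5 = 42
STC = 42


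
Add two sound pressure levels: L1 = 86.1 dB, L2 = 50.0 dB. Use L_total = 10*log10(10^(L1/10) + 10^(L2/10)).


10^(86.1/10) = 4.0738e+08
10^(50.0/10) = 100000
Sum = 4.0738e+08 + 100000 = 4.0748e+08
L_total = 10*log10(4.0748e+08) = 86.101 dB


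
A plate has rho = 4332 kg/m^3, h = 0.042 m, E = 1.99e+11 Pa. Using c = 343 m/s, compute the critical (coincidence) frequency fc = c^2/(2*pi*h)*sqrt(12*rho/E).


12*rho/E = 12*4332/1.99e+11 = 2.61226e-07
sqrt(12*rho/E) = sqrt(2.61226e-07) = 0.000511103
c^2/(2*pi*h) = 343^2/(2*pi*0.042) = 445820
fc = 445820 * 0.000511103 = 227.86 Hz


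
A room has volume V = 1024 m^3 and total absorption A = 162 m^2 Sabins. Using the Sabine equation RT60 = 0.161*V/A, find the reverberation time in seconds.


RT60 = 0.161 * 1024 / 162 = 1.0177 s


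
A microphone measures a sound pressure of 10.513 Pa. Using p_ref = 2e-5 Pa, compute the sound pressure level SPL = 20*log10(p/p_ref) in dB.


p / p_ref = 10.513 / 2e-5 = 525650
SPL = 20 * log10(525650) = 114.41 dB


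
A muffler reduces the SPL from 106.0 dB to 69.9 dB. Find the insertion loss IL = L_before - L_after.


Insertion loss = SPL without muffler - SPL with muffler
IL = 106.0 - 69.9 = 36.1 dB


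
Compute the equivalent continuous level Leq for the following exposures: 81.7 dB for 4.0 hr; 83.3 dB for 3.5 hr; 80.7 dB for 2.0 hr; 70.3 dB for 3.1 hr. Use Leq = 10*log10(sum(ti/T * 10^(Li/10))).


T_total = 4.0 + 3.5 + 2.0 + 3.1 = 12.6 hr
(4.0/12.6) * 10^(81.7/10) = 4.69558e+07
(3.5/12.6) * 10^(83.3/10) = 5.93878e+07
(2.0/12.6) * 10^(80.7/10) = 1.86492e+07
(3.1/12.6) * 10^(70.3/10) = 2.63628e+06
Sum = 4.69558e+07 + 5.93878e+07 + 1.86492e+07 + 2.63628e+06 = 1.27629e+08
Leq = 10*log10(1.27629e+08) = 81.059 dB


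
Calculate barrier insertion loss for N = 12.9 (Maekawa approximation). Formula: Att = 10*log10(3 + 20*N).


3 + 20*N = 3 + 20*12.9 = 261
Att = 10*log10(261) = 24.166 dB


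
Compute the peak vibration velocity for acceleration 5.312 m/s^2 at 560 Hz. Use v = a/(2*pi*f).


omega = 2*pi*f = 2*pi*560 = 3518.58 rad/s
v = a / omega = 5.312 / 3518.58 = 0.0015097 m/s


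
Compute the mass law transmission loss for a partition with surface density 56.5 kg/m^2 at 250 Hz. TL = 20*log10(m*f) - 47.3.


m * f = 56.5 * 250 = 14125
20*log10(14125) = 82.9998 dB
TL = 82.9998 - 47.3 = 35.7 dB


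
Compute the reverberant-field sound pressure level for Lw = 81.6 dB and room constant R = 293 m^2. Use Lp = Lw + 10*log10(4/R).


4/R = 4/293 = 0.0136519
Lp = 81.6 + 10*log10(0.0136519) = 62.952 dB


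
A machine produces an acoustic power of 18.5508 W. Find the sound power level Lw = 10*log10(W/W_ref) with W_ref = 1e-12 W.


W / W_ref = 18.5508 / 1e-12 = 1.85508e+13
Lw = 10 * log10(1.85508e+13) = 132.68 dB


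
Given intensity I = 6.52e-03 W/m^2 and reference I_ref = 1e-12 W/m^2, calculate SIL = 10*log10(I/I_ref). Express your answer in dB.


I / I_ref = 6.52e-03 / 1e-12 = 6.52e+09
SIL = 10 * log10(6.52e+09) = 98.142 dB


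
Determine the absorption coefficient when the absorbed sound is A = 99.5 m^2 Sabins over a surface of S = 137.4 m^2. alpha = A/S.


Absorption coefficient = absorbed power / incident power
alpha = A / S = 99.5 / 137.4 = 0.72416


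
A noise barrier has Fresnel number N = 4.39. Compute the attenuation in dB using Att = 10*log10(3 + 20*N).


3 + 20*N = 3 + 20*4.39 = 90.8
Att = 10*log10(90.8) = 19.581 dB


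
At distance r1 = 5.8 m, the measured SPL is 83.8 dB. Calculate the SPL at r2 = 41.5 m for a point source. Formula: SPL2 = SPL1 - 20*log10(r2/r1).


r2/r1 = 41.5/5.8 = 7.15517
Correction = 20*log10(7.15517) = 17.0924 dB
SPL2 = 83.8 - 17.0924 = 66.708 dB


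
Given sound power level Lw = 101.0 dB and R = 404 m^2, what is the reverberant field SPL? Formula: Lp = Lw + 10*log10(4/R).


4/R = 4/404 = 0.00990099
Lp = 101.0 + 10*log10(0.00990099) = 80.957 dB


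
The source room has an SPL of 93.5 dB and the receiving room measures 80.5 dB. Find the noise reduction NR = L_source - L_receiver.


NR = L_source - L_receiver (difference between source and receiving room levels)
NR = 93.5 - 80.5 = 13 dB


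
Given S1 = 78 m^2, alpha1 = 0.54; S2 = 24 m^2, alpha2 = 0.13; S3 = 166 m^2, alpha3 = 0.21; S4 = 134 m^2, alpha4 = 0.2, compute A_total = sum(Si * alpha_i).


78 * 0.54 = 42.12
24 * 0.13 = 3.12
166 * 0.21 = 34.86
134 * 0.2 = 26.8
A_total = 42.12 + 3.12 + 34.86 + 26.8 = 106.9 m^2


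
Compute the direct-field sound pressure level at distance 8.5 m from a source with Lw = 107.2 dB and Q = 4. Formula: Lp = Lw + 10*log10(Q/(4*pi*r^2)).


4*pi*r^2 = 4*pi*8.5^2 = 907.92 m^2
Q / (4*pi*r^2) = 4 / 907.92 = 0.00440567
Lp = 107.2 + 10*log10(0.00440567) = 83.64 dB


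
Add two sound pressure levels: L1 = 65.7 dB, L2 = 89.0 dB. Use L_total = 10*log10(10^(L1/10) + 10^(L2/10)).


10^(65.7/10) = 3.71535e+06
10^(89.0/10) = 7.94328e+08
Sum = 3.71535e+06 + 7.94328e+08 = 7.98043e+08
L_total = 10*log10(7.98043e+08) = 89.02 dB


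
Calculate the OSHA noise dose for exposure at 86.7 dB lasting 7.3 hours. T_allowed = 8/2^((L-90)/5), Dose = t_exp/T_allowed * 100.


T_allowed = 8 / 2^((86.7 - 90)/5) = 12.6407 hr
Dose = 7.3 / 12.6407 * 100 = 57.75 %


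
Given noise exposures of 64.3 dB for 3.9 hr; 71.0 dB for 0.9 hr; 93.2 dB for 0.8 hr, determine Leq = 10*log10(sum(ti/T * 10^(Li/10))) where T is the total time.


T_total = 3.9 + 0.9 + 0.8 = 5.6 hr
(3.9/5.6) * 10^(64.3/10) = 1.87446e+06
(0.9/5.6) * 10^(71.0/10) = 2.02327e+06
(0.8/5.6) * 10^(93.2/10) = 2.98471e+08
Sum = 1.87446e+06 + 2.02327e+06 + 2.98471e+08 = 3.02369e+08
Leq = 10*log10(3.02369e+08) = 84.805 dB


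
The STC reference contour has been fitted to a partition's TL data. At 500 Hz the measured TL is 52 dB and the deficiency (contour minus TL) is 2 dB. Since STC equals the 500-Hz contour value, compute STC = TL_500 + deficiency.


By ASTM E413, STC = value of the fitted reference contour at 500 Hz.
Contour value at 500 Hz = TL_500 + deficiency = 52 + 2 = 54
STC = 54


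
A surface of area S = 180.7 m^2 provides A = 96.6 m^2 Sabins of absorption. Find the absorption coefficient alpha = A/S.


Absorption coefficient = absorbed power / incident power
alpha = A / S = 96.6 / 180.7 = 0.53459


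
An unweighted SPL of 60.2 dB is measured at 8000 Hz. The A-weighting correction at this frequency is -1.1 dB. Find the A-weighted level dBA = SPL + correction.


A-weighting table: 8000 Hz -> -1.1 dB correction
SPL_A = SPL + correction = 60.2 + (-1.1) = 59.1 dBA


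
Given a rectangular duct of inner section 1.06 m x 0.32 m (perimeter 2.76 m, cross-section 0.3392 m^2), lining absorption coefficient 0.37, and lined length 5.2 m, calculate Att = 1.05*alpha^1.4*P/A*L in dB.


alpha^1.4 = 0.37^1.4 = 0.248589
Attenuation rate = 1.05 * alpha^1.4 * P / A
= 1.05 * 0.248589 * 2.76 / 0.3392 = 2.12385 dB/m
Total Att = 2.12385 * 5.2 = 11.044 dB


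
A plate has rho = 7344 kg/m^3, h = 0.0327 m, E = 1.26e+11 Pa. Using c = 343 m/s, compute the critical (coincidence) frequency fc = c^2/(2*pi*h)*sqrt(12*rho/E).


12*rho/E = 12*7344/1.26e+11 = 6.99429e-07
sqrt(12*rho/E) = sqrt(6.99429e-07) = 0.000836319
c^2/(2*pi*h) = 343^2/(2*pi*0.0327) = 572612
fc = 572612 * 0.000836319 = 478.89 Hz


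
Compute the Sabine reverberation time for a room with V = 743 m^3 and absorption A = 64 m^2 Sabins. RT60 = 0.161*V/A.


RT60 = 0.161 * 743 / 64 = 1.8691 s


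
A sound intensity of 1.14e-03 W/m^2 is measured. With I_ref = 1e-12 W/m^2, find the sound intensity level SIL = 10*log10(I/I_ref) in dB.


I / I_ref = 1.14e-03 / 1e-12 = 1.14e+09
SIL = 10 * log10(1.14e+09) = 90.569 dB


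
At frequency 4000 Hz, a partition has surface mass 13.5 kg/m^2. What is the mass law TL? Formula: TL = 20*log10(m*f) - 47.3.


m * f = 13.5 * 4000 = 54000
20*log10(54000) = 94.6479 dB
TL = 94.6479 - 47.3 = 47.348 dB


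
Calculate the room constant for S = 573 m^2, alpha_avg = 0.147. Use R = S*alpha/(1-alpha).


R = 573 * 0.147 / (1 - 0.147) = 98.747 m^2


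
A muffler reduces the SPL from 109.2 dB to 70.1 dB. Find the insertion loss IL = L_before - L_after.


Insertion loss = SPL without muffler - SPL with muffler
IL = 109.2 - 70.1 = 39.1 dB


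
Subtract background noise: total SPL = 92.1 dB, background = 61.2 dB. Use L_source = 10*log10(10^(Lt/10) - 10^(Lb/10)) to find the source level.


10^(92.1/10) = 1.62181e+09
10^(61.2/10) = 1.31826e+06
Difference = 1.62181e+09 - 1.31826e+06 = 1.62049e+09
L_source = 10*log10(1.62049e+09) = 92.096 dB


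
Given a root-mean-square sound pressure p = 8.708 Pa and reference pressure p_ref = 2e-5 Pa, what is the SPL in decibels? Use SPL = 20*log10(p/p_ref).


p / p_ref = 8.708 / 2e-5 = 435400
SPL = 20 * log10(435400) = 112.78 dB


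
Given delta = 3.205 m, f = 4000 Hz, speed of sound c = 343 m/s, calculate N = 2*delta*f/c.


N = 2*delta*f/c = 2*delta/lambda, where lambda = c/f
lambda = 343 / 4000 = 0.08575 m
N = 2 * 3.205 / 0.08575 = 74.752


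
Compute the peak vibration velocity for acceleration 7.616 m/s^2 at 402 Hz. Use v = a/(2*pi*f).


omega = 2*pi*f = 2*pi*402 = 2525.84 rad/s
v = a / omega = 7.616 / 2525.84 = 0.0030152 m/s


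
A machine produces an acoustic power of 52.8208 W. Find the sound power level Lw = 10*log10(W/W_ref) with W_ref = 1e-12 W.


W / W_ref = 52.8208 / 1e-12 = 5.28208e+13
Lw = 10 * log10(5.28208e+13) = 137.23 dB


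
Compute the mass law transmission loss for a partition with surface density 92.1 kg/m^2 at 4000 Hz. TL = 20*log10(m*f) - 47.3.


m * f = 92.1 * 4000 = 368400
20*log10(368400) = 111.326 dB
TL = 111.326 - 47.3 = 64.026 dB


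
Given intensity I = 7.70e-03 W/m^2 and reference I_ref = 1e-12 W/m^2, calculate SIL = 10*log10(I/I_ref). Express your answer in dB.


I / I_ref = 7.70e-03 / 1e-12 = 7.7e+09
SIL = 10 * log10(7.7e+09) = 98.865 dB


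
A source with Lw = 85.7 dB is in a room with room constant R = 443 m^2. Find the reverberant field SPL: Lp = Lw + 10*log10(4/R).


4/R = 4/443 = 0.00902935
Lp = 85.7 + 10*log10(0.00902935) = 65.257 dB


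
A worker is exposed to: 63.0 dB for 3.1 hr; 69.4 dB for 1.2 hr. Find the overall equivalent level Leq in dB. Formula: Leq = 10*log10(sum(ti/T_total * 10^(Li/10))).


T_total = 3.1 + 1.2 = 4.3 hr
(3.1/4.3) * 10^(63.0/10) = 1.43844e+06
(1.2/4.3) * 10^(69.4/10) = 2.4306e+06
Sum = 1.43844e+06 + 2.4306e+06 = 3.86904e+06
Leq = 10*log10(3.86904e+06) = 65.876 dB


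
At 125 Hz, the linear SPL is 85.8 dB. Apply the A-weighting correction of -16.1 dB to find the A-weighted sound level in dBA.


A-weighting table: 125 Hz -> -16.1 dB correction
SPL_A = SPL + correction = 85.8 + (-16.1) = 69.7 dBA


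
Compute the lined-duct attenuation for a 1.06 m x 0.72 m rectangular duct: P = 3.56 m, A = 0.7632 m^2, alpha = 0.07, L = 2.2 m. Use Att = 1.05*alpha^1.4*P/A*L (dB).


alpha^1.4 = 0.07^1.4 = 0.0241622
Attenuation rate = 1.05 * alpha^1.4 * P / A
= 1.05 * 0.0241622 * 3.56 / 0.7632 = 0.118342 dB/m
Total Att = 0.118342 * 2.2 = 0.26035 dB


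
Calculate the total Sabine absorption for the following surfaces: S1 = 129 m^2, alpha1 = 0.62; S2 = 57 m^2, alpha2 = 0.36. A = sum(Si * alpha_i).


129 * 0.62 = 79.98
57 * 0.36 = 20.52
A_total = 79.98 + 20.52 = 100.5 m^2


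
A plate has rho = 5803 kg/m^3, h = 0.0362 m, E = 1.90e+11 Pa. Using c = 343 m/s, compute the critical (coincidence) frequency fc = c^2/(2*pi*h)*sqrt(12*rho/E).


12*rho/E = 12*5803/1.90e+11 = 3.66505e-07
sqrt(12*rho/E) = sqrt(3.66505e-07) = 0.000605397
c^2/(2*pi*h) = 343^2/(2*pi*0.0362) = 517249
fc = 517249 * 0.000605397 = 313.14 Hz


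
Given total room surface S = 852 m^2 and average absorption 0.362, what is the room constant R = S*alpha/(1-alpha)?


R = 852 * 0.362 / (1 - 0.362) = 483.42 m^2


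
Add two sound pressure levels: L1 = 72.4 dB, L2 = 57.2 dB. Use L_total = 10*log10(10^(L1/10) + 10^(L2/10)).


10^(72.4/10) = 1.7378e+07
10^(57.2/10) = 524807
Sum = 1.7378e+07 + 524807 = 1.79028e+07
L_total = 10*log10(1.79028e+07) = 72.529 dB


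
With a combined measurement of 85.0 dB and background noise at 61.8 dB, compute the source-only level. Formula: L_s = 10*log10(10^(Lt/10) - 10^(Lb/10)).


10^(85.0/10) = 3.16228e+08
10^(61.8/10) = 1.51356e+06
Difference = 3.16228e+08 - 1.51356e+06 = 3.14714e+08
L_source = 10*log10(3.14714e+08) = 84.979 dB


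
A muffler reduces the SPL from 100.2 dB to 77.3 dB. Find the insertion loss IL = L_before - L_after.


Insertion loss = SPL without muffler - SPL with muffler
IL = 100.2 - 77.3 = 22.9 dB


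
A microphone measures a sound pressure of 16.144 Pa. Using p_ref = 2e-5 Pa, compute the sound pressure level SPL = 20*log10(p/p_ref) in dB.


p / p_ref = 16.144 / 2e-5 = 807200
SPL = 20 * log10(807200) = 118.14 dB


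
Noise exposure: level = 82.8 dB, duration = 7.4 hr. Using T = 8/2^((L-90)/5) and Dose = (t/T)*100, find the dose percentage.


T_allowed = 8 / 2^((82.8 - 90)/5) = 21.7057 hr
Dose = 7.4 / 21.7057 * 100 = 34.092 %


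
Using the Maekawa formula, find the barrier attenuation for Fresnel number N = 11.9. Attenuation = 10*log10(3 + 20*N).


3 + 20*N = 3 + 20*11.9 = 241
Att = 10*log10(241) = 23.82 dB


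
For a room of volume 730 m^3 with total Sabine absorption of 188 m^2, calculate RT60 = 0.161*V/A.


RT60 = 0.161 * 730 / 188 = 0.62516 s


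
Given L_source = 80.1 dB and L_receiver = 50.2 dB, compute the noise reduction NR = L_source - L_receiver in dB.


NR = L_source - L_receiver (difference between source and receiving room levels)
NR = 80.1 - 50.2 = 29.9 dB


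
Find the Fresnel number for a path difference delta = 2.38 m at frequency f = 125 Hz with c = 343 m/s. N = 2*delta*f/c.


N = 2*delta*f/c = 2*delta/lambda, where lambda = c/f
lambda = 343 / 125 = 2.744 m
N = 2 * 2.38 / 2.744 = 1.7347


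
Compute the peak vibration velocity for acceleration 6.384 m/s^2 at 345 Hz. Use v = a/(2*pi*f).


omega = 2*pi*f = 2*pi*345 = 2167.7 rad/s
v = a / omega = 6.384 / 2167.7 = 0.0029451 m/s


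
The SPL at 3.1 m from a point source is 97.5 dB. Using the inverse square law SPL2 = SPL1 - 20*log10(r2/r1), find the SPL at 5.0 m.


r2/r1 = 5.0/3.1 = 1.6129
Correction = 20*log10(1.6129) = 4.15215 dB
SPL2 = 97.5 - 4.15215 = 93.348 dB


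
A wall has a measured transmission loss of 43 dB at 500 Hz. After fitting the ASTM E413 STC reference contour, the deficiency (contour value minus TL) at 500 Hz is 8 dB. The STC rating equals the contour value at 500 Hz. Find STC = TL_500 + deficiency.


By ASTM E413, STC = value of the fitted reference contour at 500 Hz.
Contour value at 500 Hz = TL_500 + deficiency = 43 + 8 = 51
STC = 51


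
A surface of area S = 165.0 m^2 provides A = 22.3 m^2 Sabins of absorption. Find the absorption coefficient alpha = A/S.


Absorption coefficient = absorbed power / incident power
alpha = A / S = 22.3 / 165.0 = 0.13515


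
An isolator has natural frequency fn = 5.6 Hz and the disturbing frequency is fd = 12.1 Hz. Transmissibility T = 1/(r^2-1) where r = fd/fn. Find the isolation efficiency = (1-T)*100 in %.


r = 12.1 / 5.6 = 2.16071
r^2 - 1 = 2.16071^2 - 1 = 3.66867
T = 1/3.66867 = 0.272578
Efficiency = (1 - 0.272578)*100 = 72.742 %


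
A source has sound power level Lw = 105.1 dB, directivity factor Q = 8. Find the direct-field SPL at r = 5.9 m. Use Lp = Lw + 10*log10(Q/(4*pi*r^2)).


4*pi*r^2 = 4*pi*5.9^2 = 437.435 m^2
Q / (4*pi*r^2) = 8 / 437.435 = 0.0182884
Lp = 105.1 + 10*log10(0.0182884) = 87.722 dB


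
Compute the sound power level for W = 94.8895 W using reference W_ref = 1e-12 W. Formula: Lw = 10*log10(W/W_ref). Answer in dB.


W / W_ref = 94.8895 / 1e-12 = 9.48895e+13
Lw = 10 * log10(9.48895e+13) = 139.77 dB


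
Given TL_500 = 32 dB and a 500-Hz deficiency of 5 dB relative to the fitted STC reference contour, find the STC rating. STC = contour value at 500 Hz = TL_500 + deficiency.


By ASTM E413, STC = value of the fitted reference contour at 500 Hz.
Contour value at 500 Hz = TL_500 + deficiency = 32 + 5 = 37
STC = 37


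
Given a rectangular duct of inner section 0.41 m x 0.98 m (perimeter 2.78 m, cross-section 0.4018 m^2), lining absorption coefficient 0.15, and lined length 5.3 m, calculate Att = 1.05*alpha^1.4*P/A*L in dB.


alpha^1.4 = 0.15^1.4 = 0.0702308
Attenuation rate = 1.05 * alpha^1.4 * P / A
= 1.05 * 0.0702308 * 2.78 / 0.4018 = 0.510213 dB/m
Total Att = 0.510213 * 5.3 = 2.7041 dB


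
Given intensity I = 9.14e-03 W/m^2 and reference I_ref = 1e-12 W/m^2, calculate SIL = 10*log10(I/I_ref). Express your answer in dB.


I / I_ref = 9.14e-03 / 1e-12 = 9.14e+09
SIL = 10 * log10(9.14e+09) = 99.609 dB
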